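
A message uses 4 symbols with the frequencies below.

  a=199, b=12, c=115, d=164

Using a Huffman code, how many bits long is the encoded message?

908

Greedily combine the two least-frequent nodes:
b(12) + c(115) → 127
127 + d(164) → 291
a(199) + 291 → 490
Each symbol's bit-cost is frequency × depth; summing gives 908 bits (equivalently 127 + 291 + 490).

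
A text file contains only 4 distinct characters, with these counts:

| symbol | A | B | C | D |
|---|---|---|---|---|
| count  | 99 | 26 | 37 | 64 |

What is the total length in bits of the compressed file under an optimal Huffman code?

416

Build the Huffman tree bottom-up:
merge B(26) and C(37): 63
merge 63 and D(64): 127
merge A(99) and 127: 226
Each symbol's bit-cost is frequency × depth; summing gives 416 bits (equivalently 63 + 127 + 226).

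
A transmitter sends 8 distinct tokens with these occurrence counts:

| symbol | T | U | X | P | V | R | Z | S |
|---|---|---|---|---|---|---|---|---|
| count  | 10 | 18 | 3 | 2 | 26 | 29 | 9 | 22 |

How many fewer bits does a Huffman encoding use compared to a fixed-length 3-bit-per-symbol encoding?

Fixed-length: 3 bits × 119 symbols = 357 bits.
Huffman merges:
P(2) + X(3) → 5
5 + Z(9) → 14
T(10) + 14 → 24
U(18) + S(22) → 40
24 + V(26) → 50
R(29) + 40 → 69
50 + 69 → 119
Huffman total = 5 + 14 + 24 + 40 + 50 + 69 + 119 = 321 bits.
Saving = 357 − 321 = 36 bits.

36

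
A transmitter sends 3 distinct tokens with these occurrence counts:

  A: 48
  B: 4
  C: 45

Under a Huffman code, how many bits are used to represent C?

Repeatedly merge the two smallest:
merge B(4) and C(45): 49
merge A(48) and 49: 97
The subtree containing C is merged 2 times, so code length = 2.

2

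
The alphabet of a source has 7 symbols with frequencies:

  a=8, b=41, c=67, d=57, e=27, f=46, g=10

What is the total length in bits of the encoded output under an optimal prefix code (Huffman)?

661

Merge the two smallest weights repeatedly:
merge a(8) and g(10): 18
merge 18 and e(27): 45
merge b(41) and 45: 86
merge f(46) and d(57): 103
merge c(67) and 86: 153
merge 103 and 153: 256
Each symbol's bit-cost is frequency × depth; summing gives 661 bits (equivalently 18 + 45 + 86 + 103 + 153 + 256).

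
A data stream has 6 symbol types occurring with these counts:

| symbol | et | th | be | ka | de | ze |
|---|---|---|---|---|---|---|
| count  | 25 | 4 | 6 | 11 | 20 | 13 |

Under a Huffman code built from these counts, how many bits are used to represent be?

4

Repeatedly merge the two smallest:
merge th(4) and be(6): 10
merge 10 and ka(11): 21
merge ze(13) and de(20): 33
merge 21 and et(25): 46
merge 33 and 46: 79
The subtree containing be is merged 4 times, so code length = 4.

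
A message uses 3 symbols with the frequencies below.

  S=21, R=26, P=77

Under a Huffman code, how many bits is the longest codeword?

2

Merge the two lowest-weight nodes at each step:
merge S(21) and R(26): 47
merge 47 and P(77): 124
Maximum depth reached is 2.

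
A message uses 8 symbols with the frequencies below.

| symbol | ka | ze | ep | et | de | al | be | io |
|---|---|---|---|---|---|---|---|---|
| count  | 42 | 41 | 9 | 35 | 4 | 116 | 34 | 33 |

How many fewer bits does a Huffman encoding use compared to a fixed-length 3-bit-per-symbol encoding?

104

Fixed-length: 3 bits × 314 symbols = 942 bits.
Huffman merges:
de(4) + ep(9) → 13
13 + io(33) → 46
be(34) + et(35) → 69
ze(41) + ka(42) → 83
46 + 69 → 115
83 + 115 → 198
al(116) + 198 → 314
Huffman total = 13 + 46 + 69 + 83 + 115 + 198 + 314 = 838 bits.
Saving = 942 − 838 = 104 bits.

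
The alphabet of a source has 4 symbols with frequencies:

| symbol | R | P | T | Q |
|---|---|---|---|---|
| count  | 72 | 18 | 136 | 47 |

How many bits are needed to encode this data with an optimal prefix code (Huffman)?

475

Build the Huffman tree bottom-up:
P(18) + Q(47) → 65
65 + R(72) → 137
T(136) + 137 → 273
Each symbol's bit-cost is frequency × depth; summing gives 475 bits (equivalently 65 + 137 + 273).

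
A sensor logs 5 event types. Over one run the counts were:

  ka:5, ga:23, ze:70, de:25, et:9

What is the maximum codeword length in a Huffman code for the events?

4

Merge the two lowest-weight nodes at each step:
merge ka(5) and et(9): 14
merge 14 and ga(23): 37
merge de(25) and 37: 62
merge 62 and ze(70): 132
Maximum depth reached is 4.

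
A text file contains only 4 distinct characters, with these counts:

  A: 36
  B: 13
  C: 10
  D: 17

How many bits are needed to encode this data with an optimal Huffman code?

Build the Huffman tree bottom-up:
combine C(10), B(13) → 23
combine D(17), 23 → 40
combine A(36), 40 → 76
Total encoded bits = sum of merged weights = 23 + 40 + 76 = 139.

139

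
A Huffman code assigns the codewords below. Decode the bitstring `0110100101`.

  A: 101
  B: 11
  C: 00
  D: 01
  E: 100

Read left to right; each codeword is recognised as soon as it completes (prefix code):
  01→D | 101→A | 00→C | 101→A
Decoded message: DACA

DACA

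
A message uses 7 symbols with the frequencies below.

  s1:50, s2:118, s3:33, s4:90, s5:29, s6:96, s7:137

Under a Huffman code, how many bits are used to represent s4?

3

Repeatedly merge the two smallest:
combine s5(29), s3(33) → 62
combine s1(50), 62 → 112
combine s4(90), s6(96) → 186
combine 112, s2(118) → 230
combine s7(137), 186 → 323
combine 230, 323 → 553
The subtree containing s4 is merged 3 times, so code length = 3.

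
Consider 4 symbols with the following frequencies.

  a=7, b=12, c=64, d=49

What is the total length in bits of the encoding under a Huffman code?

Merge the two smallest weights repeatedly:
combine a(7), b(12) → 19
combine 19, d(49) → 68
combine c(64), 68 → 132
Total encoded bits = sum of merged weights = 19 + 68 + 132 = 219.

219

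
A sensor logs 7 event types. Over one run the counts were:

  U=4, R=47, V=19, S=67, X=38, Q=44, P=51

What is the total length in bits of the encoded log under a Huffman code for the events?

715

Build the Huffman tree bottom-up:
merge U(4) and V(19): 23
merge 23 and X(38): 61
merge Q(44) and R(47): 91
merge P(51) and 61: 112
merge S(67) and 91: 158
merge 112 and 158: 270
Each symbol's bit-cost is frequency × depth; summing gives 715 bits (equivalently 23 + 61 + 91 + 112 + 158 + 270).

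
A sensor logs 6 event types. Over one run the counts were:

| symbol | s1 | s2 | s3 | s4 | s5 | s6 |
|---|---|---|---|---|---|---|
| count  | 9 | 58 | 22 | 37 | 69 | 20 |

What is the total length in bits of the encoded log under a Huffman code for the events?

Merge the two smallest weights repeatedly:
merge s1(9) and s6(20): 29
merge s3(22) and 29: 51
merge s4(37) and 51: 88
merge s2(58) and s5(69): 127
merge 88 and 127: 215
Total encoded bits = sum of merged weights = 29 + 51 + 88 + 127 + 215 = 510.

510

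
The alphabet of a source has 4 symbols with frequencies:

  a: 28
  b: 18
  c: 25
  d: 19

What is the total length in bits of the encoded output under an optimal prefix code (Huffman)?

180

Build the Huffman tree bottom-up:
merge b(18) and d(19): 37
merge c(25) and a(28): 53
merge 37 and 53: 90
The encoded length is the sum of every internal node's weight: 37 + 53 + 90 = 180 bits.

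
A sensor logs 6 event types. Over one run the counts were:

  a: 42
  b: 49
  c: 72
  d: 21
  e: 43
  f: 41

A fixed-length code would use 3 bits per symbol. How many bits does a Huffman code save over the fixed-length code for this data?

Fixed-length: 3 bits × 268 symbols = 804 bits.
Huffman merges:
combine d(21), f(41) → 62
combine a(42), e(43) → 85
combine b(49), 62 → 111
combine c(72), 85 → 157
combine 111, 157 → 268
Huffman total = 62 + 85 + 111 + 157 + 268 = 683 bits.
Saving = 804 − 683 = 121 bits.

121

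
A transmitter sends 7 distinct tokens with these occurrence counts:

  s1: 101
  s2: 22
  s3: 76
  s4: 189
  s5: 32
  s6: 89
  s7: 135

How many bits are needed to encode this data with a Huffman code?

Merge the two smallest weights repeatedly:
s2(22) + s5(32) → 54
54 + s3(76) → 130
s6(89) + s1(101) → 190
130 + s7(135) → 265
s4(189) + 190 → 379
265 + 379 → 644
Total encoded bits = sum of merged weights = 54 + 130 + 190 + 265 + 379 + 644 = 1662.

1662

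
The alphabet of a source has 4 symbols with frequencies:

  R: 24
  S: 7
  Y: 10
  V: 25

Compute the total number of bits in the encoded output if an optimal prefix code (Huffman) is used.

Merge the two smallest weights repeatedly:
combine S(7), Y(10) → 17
combine 17, R(24) → 41
combine V(25), 41 → 66
The encoded length is the sum of every internal node's weight: 17 + 41 + 66 = 124 bits.

124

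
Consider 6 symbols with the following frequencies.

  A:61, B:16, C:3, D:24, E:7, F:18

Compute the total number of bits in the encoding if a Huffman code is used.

Greedily combine the two least-frequent nodes:
combine C(3), E(7) → 10
combine 10, B(16) → 26
combine F(18), D(24) → 42
combine 26, 42 → 68
combine A(61), 68 → 129
Total encoded bits = sum of merged weights = 10 + 26 + 42 + 68 + 129 = 275.

275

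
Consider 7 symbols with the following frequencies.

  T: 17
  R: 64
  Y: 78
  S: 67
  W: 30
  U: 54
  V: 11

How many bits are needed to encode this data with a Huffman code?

840

Build the Huffman tree bottom-up:
combine V(11), T(17) → 28
combine 28, W(30) → 58
combine U(54), 58 → 112
combine R(64), S(67) → 131
combine Y(78), 112 → 190
combine 131, 190 → 321
Total encoded bits = sum of merged weights = 28 + 58 + 112 + 131 + 190 + 321 = 840.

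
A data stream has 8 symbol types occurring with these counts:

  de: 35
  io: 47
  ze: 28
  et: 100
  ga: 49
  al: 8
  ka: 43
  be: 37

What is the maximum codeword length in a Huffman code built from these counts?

Merge the two lowest-weight nodes at each step:
al(8) + ze(28) → 36
de(35) + 36 → 71
be(37) + ka(43) → 80
io(47) + ga(49) → 96
71 + 80 → 151
96 + et(100) → 196
151 + 196 → 347
Maximum depth reached is 4.

4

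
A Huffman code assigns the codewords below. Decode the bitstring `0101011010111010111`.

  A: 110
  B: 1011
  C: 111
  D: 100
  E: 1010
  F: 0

Read left to right; each codeword is recognised as soon as it completes (prefix code):
  0→F | 1010→E | 110→A | 1011→B | 1010→E | 111→C
Decoded message: FEABEC

FEABEC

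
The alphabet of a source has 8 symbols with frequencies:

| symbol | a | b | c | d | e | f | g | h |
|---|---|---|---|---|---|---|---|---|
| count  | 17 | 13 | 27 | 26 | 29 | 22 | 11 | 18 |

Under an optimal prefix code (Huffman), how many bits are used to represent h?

3

Repeatedly merge the two smallest:
combine g(11), b(13) → 24
combine a(17), h(18) → 35
combine f(22), 24 → 46
combine d(26), c(27) → 53
combine e(29), 35 → 64
combine 46, 53 → 99
combine 64, 99 → 163
h's leaf is at depth 3, giving a 3-bit codeword.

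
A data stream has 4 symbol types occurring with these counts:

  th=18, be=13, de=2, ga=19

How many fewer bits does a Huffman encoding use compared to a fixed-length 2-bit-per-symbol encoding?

Fixed-length: 2 bits × 52 symbols = 104 bits.
Huffman merges:
merge de(2) and be(13): 15
merge 15 and th(18): 33
merge ga(19) and 33: 52
Huffman total = 15 + 33 + 52 = 100 bits.
Saving = 104 − 100 = 4 bits.

4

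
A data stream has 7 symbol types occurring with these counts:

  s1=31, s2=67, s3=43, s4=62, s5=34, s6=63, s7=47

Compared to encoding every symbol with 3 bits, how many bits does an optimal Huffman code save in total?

67

Fixed-length: 3 bits × 347 symbols = 1041 bits.
Huffman merges:
merge s1(31) and s5(34): 65
merge s3(43) and s7(47): 90
merge s4(62) and s6(63): 125
merge 65 and s2(67): 132
merge 90 and 125: 215
merge 132 and 215: 347
Huffman total = 65 + 90 + 125 + 132 + 215 + 347 = 974 bits.
Saving = 1041 − 974 = 67 bits.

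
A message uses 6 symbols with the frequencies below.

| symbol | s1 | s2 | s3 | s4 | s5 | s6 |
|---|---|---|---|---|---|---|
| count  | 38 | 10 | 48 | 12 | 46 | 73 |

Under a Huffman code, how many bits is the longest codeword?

Merge the two lowest-weight nodes at each step:
combine s2(10), s4(12) → 22
combine 22, s1(38) → 60
combine s5(46), s3(48) → 94
combine 60, s6(73) → 133
combine 94, 133 → 227
Maximum depth reached is 4.

4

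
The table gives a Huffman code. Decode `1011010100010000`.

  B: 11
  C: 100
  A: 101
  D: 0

AADCDCDD

Read left to right; each codeword is recognised as soon as it completes (prefix code):
  101→A | 101→A | 0→D | 100→C | 0→D | 100→C | 0→D | 0→D
Decoded message: AADCDCDD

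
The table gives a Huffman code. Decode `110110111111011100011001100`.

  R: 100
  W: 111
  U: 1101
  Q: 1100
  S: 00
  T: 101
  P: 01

Read left to right; each codeword is recognised as soon as it completes (prefix code):
  1101→U | 101→T | 111→W | 1101→U | 1100→Q | 01→P | 100→R | 1100→Q
Decoded message: UTWUQPRQ

UTWUQPRQ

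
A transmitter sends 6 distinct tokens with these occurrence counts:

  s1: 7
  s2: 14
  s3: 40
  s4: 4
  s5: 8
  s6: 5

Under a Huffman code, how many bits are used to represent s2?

3

Repeatedly merge the two smallest:
merge s4(4) and s6(5): 9
merge s1(7) and s5(8): 15
merge 9 and s2(14): 23
merge 15 and 23: 38
merge 38 and s3(40): 78
The subtree containing s2 is merged 3 times, so code length = 3.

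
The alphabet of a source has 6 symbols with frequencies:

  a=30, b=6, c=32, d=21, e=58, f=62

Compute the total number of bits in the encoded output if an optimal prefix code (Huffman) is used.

Merge the two smallest weights repeatedly:
b(6) + d(21) → 27
27 + a(30) → 57
c(32) + 57 → 89
e(58) + f(62) → 120
89 + 120 → 209
Total encoded bits = sum of merged weights = 27 + 57 + 89 + 120 + 209 = 502.

502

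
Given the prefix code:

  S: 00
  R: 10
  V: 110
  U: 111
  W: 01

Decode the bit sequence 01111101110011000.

Read left to right; each codeword is recognised as soon as it completes (prefix code):
  01→W | 111→U | 10→R | 111→U | 00→S | 110→V | 00→S
Decoded message: WURUSVS

WURUSVS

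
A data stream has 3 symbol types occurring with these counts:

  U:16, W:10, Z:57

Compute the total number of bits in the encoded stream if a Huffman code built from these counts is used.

Merge the two smallest weights repeatedly:
combine W(10), U(16) → 26
combine 26, Z(57) → 83
Each symbol's bit-cost is frequency × depth; summing gives 109 bits (equivalently 26 + 83).

109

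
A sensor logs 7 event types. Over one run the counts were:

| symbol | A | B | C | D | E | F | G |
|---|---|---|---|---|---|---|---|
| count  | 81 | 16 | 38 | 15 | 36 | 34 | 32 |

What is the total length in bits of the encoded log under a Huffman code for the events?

668

Greedily combine the two least-frequent nodes:
D(15) + B(16) → 31
31 + G(32) → 63
F(34) + E(36) → 70
C(38) + 63 → 101
70 + A(81) → 151
101 + 151 → 252
The encoded length is the sum of every internal node's weight: 31 + 63 + 70 + 101 + 151 + 252 = 668 bits.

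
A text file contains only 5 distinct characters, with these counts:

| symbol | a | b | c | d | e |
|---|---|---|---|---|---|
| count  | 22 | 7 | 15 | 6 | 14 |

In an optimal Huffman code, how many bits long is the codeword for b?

3

Huffman merges, smallest pair first:
merge d(6) and b(7): 13
merge 13 and e(14): 27
merge c(15) and a(22): 37
merge 27 and 37: 64
b sits 3 levels below the root, so its codeword is 3 bits.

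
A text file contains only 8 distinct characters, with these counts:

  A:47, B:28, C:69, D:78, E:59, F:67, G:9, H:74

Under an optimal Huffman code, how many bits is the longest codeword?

4

Merge the two lowest-weight nodes at each step:
combine G(9), B(28) → 37
combine 37, A(47) → 84
combine E(59), F(67) → 126
combine C(69), H(74) → 143
combine D(78), 84 → 162
combine 126, 143 → 269
combine 162, 269 → 431
Maximum depth reached is 4.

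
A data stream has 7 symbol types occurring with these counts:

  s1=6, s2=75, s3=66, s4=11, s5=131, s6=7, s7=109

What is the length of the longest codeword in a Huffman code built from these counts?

5

Merge the two lowest-weight nodes at each step:
merge s1(6) and s6(7): 13
merge s4(11) and 13: 24
merge 24 and s3(66): 90
merge s2(75) and 90: 165
merge s7(109) and s5(131): 240
merge 165 and 240: 405
The first pair merged (s1, s6) ends up deepest, at depth 5.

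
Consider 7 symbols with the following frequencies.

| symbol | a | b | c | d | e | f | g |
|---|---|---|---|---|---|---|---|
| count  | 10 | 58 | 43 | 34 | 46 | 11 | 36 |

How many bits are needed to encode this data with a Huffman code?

631

Merge the two smallest weights repeatedly:
a(10) + f(11) → 21
21 + d(34) → 55
g(36) + c(43) → 79
e(46) + 55 → 101
b(58) + 79 → 137
101 + 137 → 238
Each symbol's bit-cost is frequency × depth; summing gives 631 bits (equivalently 21 + 55 + 79 + 101 + 137 + 238).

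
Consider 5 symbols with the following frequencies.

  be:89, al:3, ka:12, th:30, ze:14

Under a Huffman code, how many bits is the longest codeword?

4

Merge the two lowest-weight nodes at each step:
combine al(3), ka(12) → 15
combine ze(14), 15 → 29
combine 29, th(30) → 59
combine 59, be(89) → 148
The first pair merged (al, ka) ends up deepest, at depth 4.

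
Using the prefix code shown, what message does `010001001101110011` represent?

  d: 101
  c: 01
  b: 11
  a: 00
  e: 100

Read left to right; each codeword is recognised as soon as it completes (prefix code):
  01→c | 00→a | 01→c | 00→a | 11→b | 01→c | 11→b | 00→a | 11→b
Decoded message: cacabcbab

cacabcbab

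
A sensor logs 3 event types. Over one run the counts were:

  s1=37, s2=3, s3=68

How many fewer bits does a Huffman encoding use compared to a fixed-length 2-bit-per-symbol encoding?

Fixed-length: 2 bits × 108 symbols = 216 bits.
Huffman merges:
merge s2(3) and s1(37): 40
merge 40 and s3(68): 108
Huffman total = 40 + 108 = 148 bits.
Saving = 216 − 148 = 68 bits.

68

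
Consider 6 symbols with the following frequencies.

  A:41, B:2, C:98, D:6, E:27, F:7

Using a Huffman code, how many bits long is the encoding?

329

Greedily combine the two least-frequent nodes:
B(2) + D(6) → 8
F(7) + 8 → 15
15 + E(27) → 42
A(41) + 42 → 83
83 + C(98) → 181
Each symbol's bit-cost is frequency × depth; summing gives 329 bits (equivalently 8 + 15 + 42 + 83 + 181).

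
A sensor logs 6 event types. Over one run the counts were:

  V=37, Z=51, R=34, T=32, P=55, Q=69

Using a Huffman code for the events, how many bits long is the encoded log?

710

Merge the two smallest weights repeatedly:
merge T(32) and R(34): 66
merge V(37) and Z(51): 88
merge P(55) and 66: 121
merge Q(69) and 88: 157
merge 121 and 157: 278
The encoded length is the sum of every internal node's weight: 66 + 88 + 121 + 157 + 278 = 710 bits.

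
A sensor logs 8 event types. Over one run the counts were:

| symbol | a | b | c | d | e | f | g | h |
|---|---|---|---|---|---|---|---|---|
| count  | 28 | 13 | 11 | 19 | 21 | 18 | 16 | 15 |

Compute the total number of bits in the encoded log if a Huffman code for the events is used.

Merge the two smallest weights repeatedly:
combine c(11), b(13) → 24
combine h(15), g(16) → 31
combine f(18), d(19) → 37
combine e(21), 24 → 45
combine a(28), 31 → 59
combine 37, 45 → 82
combine 59, 82 → 141
Each symbol's bit-cost is frequency × depth; summing gives 419 bits (equivalently 24 + 31 + 37 + 45 + 59 + 82 + 141).

419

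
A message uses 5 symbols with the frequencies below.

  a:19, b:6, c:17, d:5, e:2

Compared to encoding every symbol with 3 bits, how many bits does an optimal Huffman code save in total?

Fixed-length: 3 bits × 49 symbols = 147 bits.
Huffman merges:
e(2) + d(5) → 7
b(6) + 7 → 13
13 + c(17) → 30
a(19) + 30 → 49
Huffman total = 7 + 13 + 30 + 49 = 99 bits.
Saving = 147 − 99 = 48 bits.

48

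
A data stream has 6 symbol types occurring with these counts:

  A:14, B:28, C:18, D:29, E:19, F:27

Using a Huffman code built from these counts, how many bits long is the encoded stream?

348

Merge the two smallest weights repeatedly:
A(14) + C(18) → 32
E(19) + F(27) → 46
B(28) + D(29) → 57
32 + 46 → 78
57 + 78 → 135
Each symbol's bit-cost is frequency × depth; summing gives 348 bits (equivalently 32 + 46 + 57 + 78 + 135).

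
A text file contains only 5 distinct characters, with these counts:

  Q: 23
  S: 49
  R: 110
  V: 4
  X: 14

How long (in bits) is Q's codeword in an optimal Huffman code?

Build the tree from the bottom:
merge V(4) and X(14): 18
merge 18 and Q(23): 41
merge 41 and S(49): 90
merge 90 and R(110): 200
The subtree containing Q is merged 3 times, so code length = 3.

3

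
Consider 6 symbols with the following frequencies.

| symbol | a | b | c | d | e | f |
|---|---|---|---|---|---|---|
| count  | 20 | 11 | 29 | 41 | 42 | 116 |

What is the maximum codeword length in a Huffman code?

4

Merge the two lowest-weight nodes at each step:
combine b(11), a(20) → 31
combine c(29), 31 → 60
combine d(41), e(42) → 83
combine 60, 83 → 143
combine f(116), 143 → 259
Maximum depth reached is 4.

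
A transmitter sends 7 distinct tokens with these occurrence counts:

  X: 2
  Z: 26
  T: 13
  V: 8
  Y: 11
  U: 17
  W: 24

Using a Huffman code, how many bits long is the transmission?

263

Merge the two smallest weights repeatedly:
X(2) + V(8) → 10
10 + Y(11) → 21
T(13) + U(17) → 30
21 + W(24) → 45
Z(26) + 30 → 56
45 + 56 → 101
Each symbol's bit-cost is frequency × depth; summing gives 263 bits (equivalently 10 + 21 + 30 + 45 + 56 + 101).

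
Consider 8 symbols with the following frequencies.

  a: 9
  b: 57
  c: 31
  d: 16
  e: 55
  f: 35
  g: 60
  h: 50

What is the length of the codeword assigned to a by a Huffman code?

5

Huffman merges, smallest pair first:
merge a(9) and d(16): 25
merge 25 and c(31): 56
merge f(35) and h(50): 85
merge e(55) and 56: 111
merge b(57) and g(60): 117
merge 85 and 111: 196
merge 117 and 196: 313
a's leaf is at depth 5, giving a 5-bit codeword.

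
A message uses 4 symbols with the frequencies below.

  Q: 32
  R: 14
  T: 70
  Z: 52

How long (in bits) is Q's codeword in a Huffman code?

3

Huffman merges, smallest pair first:
merge R(14) and Q(32): 46
merge 46 and Z(52): 98
merge T(70) and 98: 168
Q's leaf is at depth 3, giving a 3-bit codeword.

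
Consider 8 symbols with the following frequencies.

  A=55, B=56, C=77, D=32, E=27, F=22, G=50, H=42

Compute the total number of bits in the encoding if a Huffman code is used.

1055

Merge the two smallest weights repeatedly:
merge F(22) and E(27): 49
merge D(32) and H(42): 74
merge 49 and G(50): 99
merge A(55) and B(56): 111
merge 74 and C(77): 151
merge 99 and 111: 210
merge 151 and 210: 361
Total encoded bits = sum of merged weights = 49 + 74 + 99 + 111 + 151 + 210 + 361 = 1055.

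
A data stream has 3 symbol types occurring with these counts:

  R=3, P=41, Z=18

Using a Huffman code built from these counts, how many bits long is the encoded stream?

83

Merge the two smallest weights repeatedly:
merge R(3) and Z(18): 21
merge 21 and P(41): 62
The encoded length is the sum of every internal node's weight: 21 + 62 = 83 bits.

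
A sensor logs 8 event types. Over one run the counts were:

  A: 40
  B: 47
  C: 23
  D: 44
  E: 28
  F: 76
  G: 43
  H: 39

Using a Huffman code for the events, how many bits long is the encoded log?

Build the Huffman tree bottom-up:
C(23) + E(28) → 51
H(39) + A(40) → 79
G(43) + D(44) → 87
B(47) + 51 → 98
F(76) + 79 → 155
87 + 98 → 185
155 + 185 → 340
Each symbol's bit-cost is frequency × depth; summing gives 995 bits (equivalently 51 + 79 + 87 + 98 + 155 + 185 + 340).

995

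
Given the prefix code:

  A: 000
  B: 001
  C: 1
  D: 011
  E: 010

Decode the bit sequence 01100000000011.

Read left to right; each codeword is recognised as soon as it completes (prefix code):
  011→D | 000→A | 000→A | 000→A | 1→C | 1→C
Decoded message: DAAACC

DAAACC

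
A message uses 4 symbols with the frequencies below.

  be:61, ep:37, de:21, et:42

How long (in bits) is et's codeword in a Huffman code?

2

Build the tree from the bottom:
de(21) + ep(37) → 58
et(42) + 58 → 100
be(61) + 100 → 161
et sits 2 levels below the root, so its codeword is 2 bits.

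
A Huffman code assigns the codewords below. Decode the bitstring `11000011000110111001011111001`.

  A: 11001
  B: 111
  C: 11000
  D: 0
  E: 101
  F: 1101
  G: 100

CDCFADBA

Read left to right; each codeword is recognised as soon as it completes (prefix code):
  11000→C | 0→D | 11000→C | 1101→F | 11001→A | 0→D | 111→B | 11001→A
Decoded message: CDCFADBA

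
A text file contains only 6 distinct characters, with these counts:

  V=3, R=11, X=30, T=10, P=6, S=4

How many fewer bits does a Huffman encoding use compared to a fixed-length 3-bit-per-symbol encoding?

Fixed-length: 3 bits × 64 symbols = 192 bits.
Huffman merges:
V(3) + S(4) → 7
P(6) + 7 → 13
T(10) + R(11) → 21
13 + 21 → 34
X(30) + 34 → 64
Huffman total = 7 + 13 + 21 + 34 + 64 = 139 bits.
Saving = 192 − 139 = 53 bits.

53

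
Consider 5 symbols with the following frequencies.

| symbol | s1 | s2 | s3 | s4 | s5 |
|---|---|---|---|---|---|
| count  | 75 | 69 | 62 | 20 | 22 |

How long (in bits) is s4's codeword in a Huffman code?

3

Huffman merges, smallest pair first:
combine s4(20), s5(22) → 42
combine 42, s3(62) → 104
combine s2(69), s1(75) → 144
combine 104, 144 → 248
s4's leaf is at depth 3, giving a 3-bit codeword.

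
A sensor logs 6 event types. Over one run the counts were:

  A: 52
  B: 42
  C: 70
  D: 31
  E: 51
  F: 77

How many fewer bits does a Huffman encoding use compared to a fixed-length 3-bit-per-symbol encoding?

Fixed-length: 3 bits × 323 symbols = 969 bits.
Huffman merges:
D(31) + B(42) → 73
E(51) + A(52) → 103
C(70) + 73 → 143
F(77) + 103 → 180
143 + 180 → 323
Huffman total = 73 + 103 + 143 + 180 + 323 = 822 bits.
Saving = 969 − 822 = 147 bits.

147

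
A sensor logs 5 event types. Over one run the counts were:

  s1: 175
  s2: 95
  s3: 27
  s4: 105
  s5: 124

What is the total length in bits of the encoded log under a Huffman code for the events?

Greedily combine the two least-frequent nodes:
s3(27) + s2(95) → 122
s4(105) + 122 → 227
s5(124) + s1(175) → 299
227 + 299 → 526
Each symbol's bit-cost is frequency × depth; summing gives 1174 bits (equivalently 122 + 227 + 299 + 526).

1174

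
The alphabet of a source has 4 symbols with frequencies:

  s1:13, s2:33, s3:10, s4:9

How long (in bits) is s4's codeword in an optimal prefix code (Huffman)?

3

Repeatedly merge the two smallest:
combine s4(9), s3(10) → 19
combine s1(13), 19 → 32
combine 32, s2(33) → 65
The subtree containing s4 is merged 3 times, so code length = 3.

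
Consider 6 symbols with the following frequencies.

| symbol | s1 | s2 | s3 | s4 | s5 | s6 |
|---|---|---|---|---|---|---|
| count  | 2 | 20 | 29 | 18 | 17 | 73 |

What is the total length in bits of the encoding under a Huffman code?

Build the Huffman tree bottom-up:
combine s1(2), s5(17) → 19
combine s4(18), 19 → 37
combine s2(20), s3(29) → 49
combine 37, 49 → 86
combine s6(73), 86 → 159
The encoded length is the sum of every internal node's weight: 19 + 37 + 49 + 86 + 159 = 350 bits.

350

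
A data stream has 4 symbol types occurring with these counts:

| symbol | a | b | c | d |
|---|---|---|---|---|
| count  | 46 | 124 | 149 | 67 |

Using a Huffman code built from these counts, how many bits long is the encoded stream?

736

Greedily combine the two least-frequent nodes:
merge a(46) and d(67): 113
merge 113 and b(124): 237
merge c(149) and 237: 386
Each symbol's bit-cost is frequency × depth; summing gives 736 bits (equivalently 113 + 237 + 386).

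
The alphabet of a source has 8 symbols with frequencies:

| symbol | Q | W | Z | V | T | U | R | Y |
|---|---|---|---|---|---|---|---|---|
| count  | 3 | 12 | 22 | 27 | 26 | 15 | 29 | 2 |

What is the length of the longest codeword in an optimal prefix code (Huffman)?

5

Merge the two lowest-weight nodes at each step:
combine Y(2), Q(3) → 5
combine 5, W(12) → 17
combine U(15), 17 → 32
combine Z(22), T(26) → 48
combine V(27), R(29) → 56
combine 32, 48 → 80
combine 56, 80 → 136
Maximum depth reached is 5.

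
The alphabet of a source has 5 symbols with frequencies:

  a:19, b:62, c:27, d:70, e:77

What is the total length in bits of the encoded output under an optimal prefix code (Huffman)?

Merge the two smallest weights repeatedly:
combine a(19), c(27) → 46
combine 46, b(62) → 108
combine d(70), e(77) → 147
combine 108, 147 → 255
Total encoded bits = sum of merged weights = 46 + 108 + 147 + 255 = 556.

556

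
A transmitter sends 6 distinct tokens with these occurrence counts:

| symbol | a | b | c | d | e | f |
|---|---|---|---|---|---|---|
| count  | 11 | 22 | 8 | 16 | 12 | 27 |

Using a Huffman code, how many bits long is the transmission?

Greedily combine the two least-frequent nodes:
combine c(8), a(11) → 19
combine e(12), d(16) → 28
combine 19, b(22) → 41
combine f(27), 28 → 55
combine 41, 55 → 96
Each symbol's bit-cost is frequency × depth; summing gives 239 bits (equivalently 19 + 28 + 41 + 55 + 96).

239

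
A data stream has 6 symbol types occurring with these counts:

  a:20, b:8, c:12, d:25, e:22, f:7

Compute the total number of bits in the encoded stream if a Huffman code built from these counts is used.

Merge the two smallest weights repeatedly:
combine f(7), b(8) → 15
combine c(12), 15 → 27
combine a(20), e(22) → 42
combine d(25), 27 → 52
combine 42, 52 → 94
Each symbol's bit-cost is frequency × depth; summing gives 230 bits (equivalently 15 + 27 + 42 + 52 + 94).

230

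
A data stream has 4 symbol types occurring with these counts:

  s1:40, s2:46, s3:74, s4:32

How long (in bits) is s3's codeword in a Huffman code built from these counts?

1

Repeatedly merge the two smallest:
s4(32) + s1(40) → 72
s2(46) + 72 → 118
s3(74) + 118 → 192
s3 is merged only at the final step, so code length = 1.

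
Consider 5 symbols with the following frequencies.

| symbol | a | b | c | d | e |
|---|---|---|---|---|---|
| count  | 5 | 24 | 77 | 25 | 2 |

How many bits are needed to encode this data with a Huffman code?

227

Build the Huffman tree bottom-up:
combine e(2), a(5) → 7
combine 7, b(24) → 31
combine d(25), 31 → 56
combine 56, c(77) → 133
Total encoded bits = sum of merged weights = 7 + 31 + 56 + 133 = 227.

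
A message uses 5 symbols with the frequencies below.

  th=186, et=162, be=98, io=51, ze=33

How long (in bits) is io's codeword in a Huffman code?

Huffman merges, smallest pair first:
merge ze(33) and io(51): 84
merge 84 and be(98): 182
merge et(162) and 182: 344
merge th(186) and 344: 530
io sits 4 levels below the root, so its codeword is 4 bits.

4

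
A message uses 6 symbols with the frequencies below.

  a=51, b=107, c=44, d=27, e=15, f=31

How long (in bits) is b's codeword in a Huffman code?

1

Huffman merges, smallest pair first:
combine e(15), d(27) → 42
combine f(31), 42 → 73
combine c(44), a(51) → 95
combine 73, 95 → 168
combine b(107), 168 → 275
b is a child of the root — depth 1, so its codeword is a single bit.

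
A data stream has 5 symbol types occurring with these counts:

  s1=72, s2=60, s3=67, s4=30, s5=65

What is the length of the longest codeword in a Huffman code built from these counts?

Merge the two lowest-weight nodes at each step:
s4(30) + s2(60) → 90
s5(65) + s3(67) → 132
s1(72) + 90 → 162
132 + 162 → 294
The rarest symbols sit at the bottom; the longest codeword is 3 bits.

3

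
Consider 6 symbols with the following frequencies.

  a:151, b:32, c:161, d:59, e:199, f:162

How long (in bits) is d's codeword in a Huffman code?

4

Huffman merges, smallest pair first:
combine b(32), d(59) → 91
combine 91, a(151) → 242
combine c(161), f(162) → 323
combine e(199), 242 → 441
combine 323, 441 → 764
The subtree containing d is merged 4 times, so code length = 4.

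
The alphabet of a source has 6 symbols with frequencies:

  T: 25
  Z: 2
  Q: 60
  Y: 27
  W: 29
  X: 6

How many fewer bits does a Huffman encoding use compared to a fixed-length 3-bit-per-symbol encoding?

Fixed-length: 3 bits × 149 symbols = 447 bits.
Huffman merges:
combine Z(2), X(6) → 8
combine 8, T(25) → 33
combine Y(27), W(29) → 56
combine 33, 56 → 89
combine Q(60), 89 → 149
Huffman total = 8 + 33 + 56 + 89 + 149 = 335 bits.
Saving = 447 − 335 = 112 bits.

112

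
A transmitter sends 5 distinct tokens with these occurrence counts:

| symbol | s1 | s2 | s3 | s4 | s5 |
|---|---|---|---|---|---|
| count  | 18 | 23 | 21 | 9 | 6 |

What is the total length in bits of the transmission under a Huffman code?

169

Merge the two smallest weights repeatedly:
merge s5(6) and s4(9): 15
merge 15 and s1(18): 33
merge s3(21) and s2(23): 44
merge 33 and 44: 77
The encoded length is the sum of every internal node's weight: 15 + 33 + 44 + 77 = 169 bits.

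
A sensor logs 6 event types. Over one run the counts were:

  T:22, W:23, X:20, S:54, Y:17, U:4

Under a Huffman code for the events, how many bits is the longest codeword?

Merge the two lowest-weight nodes at each step:
merge U(4) and Y(17): 21
merge X(20) and 21: 41
merge T(22) and W(23): 45
merge 41 and 45: 86
merge S(54) and 86: 140
Maximum depth reached is 4.

4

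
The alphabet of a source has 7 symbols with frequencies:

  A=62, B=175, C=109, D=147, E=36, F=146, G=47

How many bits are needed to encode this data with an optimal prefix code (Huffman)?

1926

Build the Huffman tree bottom-up:
merge E(36) and G(47): 83
merge A(62) and 83: 145
merge C(109) and 145: 254
merge F(146) and D(147): 293
merge B(175) and 254: 429
merge 293 and 429: 722
The encoded length is the sum of every internal node's weight: 83 + 145 + 254 + 293 + 429 + 722 = 1926 bits.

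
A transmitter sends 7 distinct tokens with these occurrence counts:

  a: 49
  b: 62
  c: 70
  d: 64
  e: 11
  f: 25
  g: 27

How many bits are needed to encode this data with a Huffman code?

826

Greedily combine the two least-frequent nodes:
combine e(11), f(25) → 36
combine g(27), 36 → 63
combine a(49), b(62) → 111
combine 63, d(64) → 127
combine c(70), 111 → 181
combine 127, 181 → 308
The encoded length is the sum of every internal node's weight: 36 + 63 + 111 + 127 + 181 + 308 = 826 bits.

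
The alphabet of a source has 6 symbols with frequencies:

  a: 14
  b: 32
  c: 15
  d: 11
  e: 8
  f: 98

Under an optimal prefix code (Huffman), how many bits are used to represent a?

Repeatedly merge the two smallest:
e(8) + d(11) → 19
a(14) + c(15) → 29
19 + 29 → 48
b(32) + 48 → 80
80 + f(98) → 178
a sits 4 levels below the root, so its codeword is 4 bits.

4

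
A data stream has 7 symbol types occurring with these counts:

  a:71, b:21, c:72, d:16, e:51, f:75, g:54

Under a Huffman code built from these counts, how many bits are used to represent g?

Huffman merges, smallest pair first:
merge d(16) and b(21): 37
merge 37 and e(51): 88
merge g(54) and a(71): 125
merge c(72) and f(75): 147
merge 88 and 125: 213
merge 147 and 213: 360
g's leaf is at depth 3, giving a 3-bit codeword.

3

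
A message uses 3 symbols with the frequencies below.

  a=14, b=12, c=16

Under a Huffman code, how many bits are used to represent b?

Repeatedly merge the two smallest:
merge b(12) and a(14): 26
merge c(16) and 26: 42
The subtree containing b is merged 2 times, so code length = 2.

2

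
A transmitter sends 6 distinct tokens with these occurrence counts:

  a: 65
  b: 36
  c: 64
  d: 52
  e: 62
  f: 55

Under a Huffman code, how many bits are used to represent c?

Build the tree from the bottom:
combine b(36), d(52) → 88
combine f(55), e(62) → 117
combine c(64), a(65) → 129
combine 88, 117 → 205
combine 129, 205 → 334
The subtree containing c is merged 2 times, so code length = 2.

2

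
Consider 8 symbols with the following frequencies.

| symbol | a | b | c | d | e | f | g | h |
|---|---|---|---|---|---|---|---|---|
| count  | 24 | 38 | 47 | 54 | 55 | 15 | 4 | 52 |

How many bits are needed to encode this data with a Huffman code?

820

Build the Huffman tree bottom-up:
combine g(4), f(15) → 19
combine 19, a(24) → 43
combine b(38), 43 → 81
combine c(47), h(52) → 99
combine d(54), e(55) → 109
combine 81, 99 → 180
combine 109, 180 → 289
The encoded length is the sum of every internal node's weight: 19 + 43 + 81 + 99 + 109 + 180 + 289 = 820 bits.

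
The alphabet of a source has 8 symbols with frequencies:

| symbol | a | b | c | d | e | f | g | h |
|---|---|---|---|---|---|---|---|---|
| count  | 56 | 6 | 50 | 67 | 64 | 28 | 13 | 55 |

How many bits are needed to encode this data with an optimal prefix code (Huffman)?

Greedily combine the two least-frequent nodes:
merge b(6) and g(13): 19
merge 19 and f(28): 47
merge 47 and c(50): 97
merge h(55) and a(56): 111
merge e(64) and d(67): 131
merge 97 and 111: 208
merge 131 and 208: 339
The encoded length is the sum of every internal node's weight: 19 + 47 + 97 + 111 + 131 + 208 + 339 = 952 bits.

952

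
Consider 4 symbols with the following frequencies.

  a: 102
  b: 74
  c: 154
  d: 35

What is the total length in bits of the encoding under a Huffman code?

Build the Huffman tree bottom-up:
d(35) + b(74) → 109
a(102) + 109 → 211
c(154) + 211 → 365
Total encoded bits = sum of merged weights = 109 + 211 + 365 = 685.

685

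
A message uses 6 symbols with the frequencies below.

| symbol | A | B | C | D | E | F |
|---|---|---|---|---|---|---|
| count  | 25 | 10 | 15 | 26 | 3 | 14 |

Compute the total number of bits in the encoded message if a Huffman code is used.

Build the Huffman tree bottom-up:
merge E(3) and B(10): 13
merge 13 and F(14): 27
merge C(15) and A(25): 40
merge D(26) and 27: 53
merge 40 and 53: 93
Total encoded bits = sum of merged weights = 13 + 27 + 40 + 53 + 93 = 226.

226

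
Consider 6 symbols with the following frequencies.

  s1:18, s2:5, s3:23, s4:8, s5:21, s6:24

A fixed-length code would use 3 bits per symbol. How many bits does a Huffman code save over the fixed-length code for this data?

Fixed-length: 3 bits × 99 symbols = 297 bits.
Huffman merges:
merge s2(5) and s4(8): 13
merge 13 and s1(18): 31
merge s5(21) and s3(23): 44
merge s6(24) and 31: 55
merge 44 and 55: 99
Huffman total = 13 + 31 + 44 + 55 + 99 = 242 bits.
Saving = 297 − 242 = 55 bits.

55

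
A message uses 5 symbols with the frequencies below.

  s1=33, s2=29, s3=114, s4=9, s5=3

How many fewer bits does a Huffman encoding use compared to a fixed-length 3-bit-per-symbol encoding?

249

Fixed-length: 3 bits × 188 symbols = 564 bits.
Huffman merges:
s5(3) + s4(9) → 12
12 + s2(29) → 41
s1(33) + 41 → 74
74 + s3(114) → 188
Huffman total = 12 + 41 + 74 + 188 = 315 bits.
Saving = 564 − 315 = 249 bits.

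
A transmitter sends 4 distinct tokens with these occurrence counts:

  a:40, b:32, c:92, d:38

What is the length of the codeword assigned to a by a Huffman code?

Build the tree from the bottom:
combine b(32), d(38) → 70
combine a(40), 70 → 110
combine c(92), 110 → 202
The subtree containing a is merged 2 times, so code length = 2.

2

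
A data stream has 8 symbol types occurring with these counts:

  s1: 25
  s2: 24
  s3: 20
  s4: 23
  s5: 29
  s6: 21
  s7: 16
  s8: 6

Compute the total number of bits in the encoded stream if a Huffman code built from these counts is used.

485

Greedily combine the two least-frequent nodes:
s8(6) + s7(16) → 22
s3(20) + s6(21) → 41
22 + s4(23) → 45
s2(24) + s1(25) → 49
s5(29) + 41 → 70
45 + 49 → 94
70 + 94 → 164
Each symbol's bit-cost is frequency × depth; summing gives 485 bits (equivalently 22 + 41 + 45 + 49 + 70 + 94 + 164).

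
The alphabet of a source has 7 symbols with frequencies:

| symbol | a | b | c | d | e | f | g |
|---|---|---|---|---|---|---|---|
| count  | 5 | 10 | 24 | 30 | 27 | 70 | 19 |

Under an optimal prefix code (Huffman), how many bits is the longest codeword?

5

Merge the two lowest-weight nodes at each step:
combine a(5), b(10) → 15
combine 15, g(19) → 34
combine c(24), e(27) → 51
combine d(30), 34 → 64
combine 51, 64 → 115
combine f(70), 115 → 185
The rarest symbols sit at the bottom; the longest codeword is 5 bits.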